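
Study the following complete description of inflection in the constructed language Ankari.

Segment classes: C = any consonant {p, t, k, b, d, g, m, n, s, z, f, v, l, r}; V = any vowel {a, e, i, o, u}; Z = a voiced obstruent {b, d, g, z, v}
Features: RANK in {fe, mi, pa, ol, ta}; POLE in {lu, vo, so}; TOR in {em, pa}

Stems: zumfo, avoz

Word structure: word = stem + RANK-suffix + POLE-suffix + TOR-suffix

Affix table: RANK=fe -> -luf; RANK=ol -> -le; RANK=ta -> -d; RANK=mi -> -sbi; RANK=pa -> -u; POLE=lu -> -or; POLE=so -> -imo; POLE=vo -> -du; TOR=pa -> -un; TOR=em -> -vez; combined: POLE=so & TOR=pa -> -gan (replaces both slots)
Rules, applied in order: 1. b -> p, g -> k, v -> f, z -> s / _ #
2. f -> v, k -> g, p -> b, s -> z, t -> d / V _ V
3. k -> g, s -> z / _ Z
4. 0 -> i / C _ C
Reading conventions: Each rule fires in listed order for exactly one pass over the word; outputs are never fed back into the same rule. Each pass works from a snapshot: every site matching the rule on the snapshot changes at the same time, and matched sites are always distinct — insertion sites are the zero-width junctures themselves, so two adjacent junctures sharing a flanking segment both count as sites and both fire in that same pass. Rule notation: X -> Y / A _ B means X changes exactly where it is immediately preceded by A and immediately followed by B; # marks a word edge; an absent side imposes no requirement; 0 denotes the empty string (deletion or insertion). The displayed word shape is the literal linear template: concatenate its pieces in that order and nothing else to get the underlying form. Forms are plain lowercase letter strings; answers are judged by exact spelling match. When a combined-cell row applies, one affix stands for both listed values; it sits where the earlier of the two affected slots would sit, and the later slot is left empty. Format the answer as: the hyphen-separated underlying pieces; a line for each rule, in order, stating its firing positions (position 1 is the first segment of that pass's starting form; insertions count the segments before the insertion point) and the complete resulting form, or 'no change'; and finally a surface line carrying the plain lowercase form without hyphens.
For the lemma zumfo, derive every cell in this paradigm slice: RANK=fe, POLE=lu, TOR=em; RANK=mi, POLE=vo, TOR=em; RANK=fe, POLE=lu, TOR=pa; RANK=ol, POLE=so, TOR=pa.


cell RANK=fe, POLE=lu, TOR=em:
underlying: zumfo-luf-or-vez
1. b -> p, g -> k, v -> f, z -> s / _ #: fires at position(s) 13: zumfoluforves
2. f -> v, k -> g, p -> b, s -> z, t -> d / V _ V: fires at position(s) 8: zumfoluvorves
3. k -> g, s -> z / _ Z: no change
4. 0 -> i / C _ C: inserts after position(s) 3, 10: zumifoluvorives
surface: zumifoluvorives

cell RANK=mi, POLE=vo, TOR=em:
underlying: zumfo-sbi-du-vez
1. b -> p, g -> k, v -> f, z -> s / _ #: fires at position(s) 13: zumfosbiduves
2. f -> v, k -> g, p -> b, s -> z, t -> d / V _ V: no change
3. k -> g, s -> z / _ Z: fires at position(s) 6: zumfozbiduves
4. 0 -> i / C _ C: inserts after position(s) 3, 6: zumifozibiduves
surface: zumifozibiduves

cell RANK=fe, POLE=lu, TOR=pa:
underlying: zumfo-luf-or-un
1. b -> p, g -> k, v -> f, z -> s / _ #: no change
2. f -> v, k -> g, p -> b, s -> z, t -> d / V _ V: fires at position(s) 8: zumfoluvorun
3. k -> g, s -> z / _ Z: no change
4. 0 -> i / C _ C: inserts after position(s) 3: zumifoluvorun
surface: zumifoluvorun

cell RANK=ol, POLE=so, TOR=pa:
underlying: zumfo-le-gan
1. b -> p, g -> k, v -> f, z -> s / _ #: no change
2. f -> v, k -> g, p -> b, s -> z, t -> d / V _ V: no change
3. k -> g, s -> z / _ Z: no change
4. 0 -> i / C _ C: inserts after position(s) 3: zumifolegan
surface: zumifolegan


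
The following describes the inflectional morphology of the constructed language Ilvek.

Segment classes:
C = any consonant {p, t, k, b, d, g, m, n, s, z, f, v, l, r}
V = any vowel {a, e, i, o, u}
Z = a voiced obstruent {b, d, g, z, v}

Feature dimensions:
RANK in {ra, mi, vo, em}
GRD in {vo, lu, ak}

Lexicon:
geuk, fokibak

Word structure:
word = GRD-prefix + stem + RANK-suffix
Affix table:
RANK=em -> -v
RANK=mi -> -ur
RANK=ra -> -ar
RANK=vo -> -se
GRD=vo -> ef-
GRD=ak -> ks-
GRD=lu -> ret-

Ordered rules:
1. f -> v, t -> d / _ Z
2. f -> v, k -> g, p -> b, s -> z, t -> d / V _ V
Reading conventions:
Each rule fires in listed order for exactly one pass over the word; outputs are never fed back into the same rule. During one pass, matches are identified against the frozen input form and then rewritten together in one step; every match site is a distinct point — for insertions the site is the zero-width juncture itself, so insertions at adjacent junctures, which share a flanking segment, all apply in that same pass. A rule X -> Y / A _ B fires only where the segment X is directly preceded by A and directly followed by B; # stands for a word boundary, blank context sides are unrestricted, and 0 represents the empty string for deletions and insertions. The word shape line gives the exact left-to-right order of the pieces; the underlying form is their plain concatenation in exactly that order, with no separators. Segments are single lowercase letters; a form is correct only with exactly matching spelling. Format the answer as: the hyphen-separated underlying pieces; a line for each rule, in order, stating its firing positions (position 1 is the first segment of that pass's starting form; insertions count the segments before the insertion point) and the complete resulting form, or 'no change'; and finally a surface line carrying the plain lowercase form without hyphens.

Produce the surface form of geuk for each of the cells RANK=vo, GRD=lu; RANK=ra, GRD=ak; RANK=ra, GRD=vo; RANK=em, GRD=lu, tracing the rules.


cell RANK=vo, GRD=lu:
underlying: ret-geuk-se
1. f -> v, t -> d / _ Z: fires at position(s) 3: redgeukse
2. f -> v, k -> g, p -> b, s -> z, t -> d / V _ V: no change
surface: redgeukse

cell RANK=ra, GRD=ak:
underlying: ks-geuk-ar
1. f -> v, t -> d / _ Z: no change
2. f -> v, k -> g, p -> b, s -> z, t -> d / V _ V: fires at position(s) 6: ksgeugar
surface: ksgeugar

cell RANK=ra, GRD=vo:
underlying: ef-geuk-ar
1. f -> v, t -> d / _ Z: fires at position(s) 2: evgeukar
2. f -> v, k -> g, p -> b, s -> z, t -> d / V _ V: fires at position(s) 6: evgeugar
surface: evgeugar

cell RANK=em, GRD=lu:
underlying: ret-geuk-v
1. f -> v, t -> d / _ Z: fires at position(s) 3: redgeukv
2. f -> v, k -> g, p -> b, s -> z, t -> d / V _ V: no change
surface: redgeukv


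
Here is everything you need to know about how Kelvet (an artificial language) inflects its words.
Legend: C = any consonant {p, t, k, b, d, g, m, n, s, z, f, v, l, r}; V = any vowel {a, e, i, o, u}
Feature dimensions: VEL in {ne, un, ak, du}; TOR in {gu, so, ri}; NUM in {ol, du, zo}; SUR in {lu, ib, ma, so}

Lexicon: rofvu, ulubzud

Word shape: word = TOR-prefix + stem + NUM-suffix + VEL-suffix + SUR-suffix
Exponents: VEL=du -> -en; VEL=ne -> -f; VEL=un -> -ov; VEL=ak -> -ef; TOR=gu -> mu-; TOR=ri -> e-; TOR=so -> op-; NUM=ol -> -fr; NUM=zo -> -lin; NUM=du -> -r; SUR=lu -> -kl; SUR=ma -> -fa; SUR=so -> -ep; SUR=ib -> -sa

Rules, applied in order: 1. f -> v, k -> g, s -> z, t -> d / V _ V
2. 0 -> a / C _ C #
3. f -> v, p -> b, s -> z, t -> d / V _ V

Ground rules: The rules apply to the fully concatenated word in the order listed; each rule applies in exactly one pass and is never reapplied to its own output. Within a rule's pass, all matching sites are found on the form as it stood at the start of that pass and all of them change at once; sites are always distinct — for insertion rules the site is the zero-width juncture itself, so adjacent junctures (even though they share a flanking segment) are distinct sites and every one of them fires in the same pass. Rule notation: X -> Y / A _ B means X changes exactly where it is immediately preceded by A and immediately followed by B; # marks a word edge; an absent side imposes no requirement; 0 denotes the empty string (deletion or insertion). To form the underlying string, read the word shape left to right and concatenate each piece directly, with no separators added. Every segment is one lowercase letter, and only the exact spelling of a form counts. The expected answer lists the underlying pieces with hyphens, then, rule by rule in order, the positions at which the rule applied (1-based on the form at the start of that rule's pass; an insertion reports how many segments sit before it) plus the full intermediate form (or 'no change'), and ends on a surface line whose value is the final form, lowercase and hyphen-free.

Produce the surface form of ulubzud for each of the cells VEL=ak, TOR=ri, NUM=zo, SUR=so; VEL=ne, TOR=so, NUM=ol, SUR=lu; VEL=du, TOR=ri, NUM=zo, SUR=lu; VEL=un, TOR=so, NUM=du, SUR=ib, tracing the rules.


cell VEL=ak, TOR=ri, NUM=zo, SUR=so:
underlying: e-ulubzud-lin-ef-ep
1. f -> v, k -> g, s -> z, t -> d / V _ V: fires at position(s) 13: eulubzudlinevep
2. 0 -> a / C _ C #: no change
3. f -> v, p -> b, s -> z, t -> d / V _ V: no change
surface: eulubzudlinevep

cell VEL=ne, TOR=so, NUM=ol, SUR=lu:
underlying: op-ulubzud-fr-f-kl
1. f -> v, k -> g, s -> z, t -> d / V _ V: no change
2. 0 -> a / C _ C #: inserts after position(s) 13: opulubzudfrfkal
3. f -> v, p -> b, s -> z, t -> d / V _ V: fires at position(s) 2: obulubzudfrfkal
surface: obulubzudfrfkal

cell VEL=du, TOR=ri, NUM=zo, SUR=lu:
underlying: e-ulubzud-lin-en-kl
1. f -> v, k -> g, s -> z, t -> d / V _ V: no change
2. 0 -> a / C _ C #: inserts after position(s) 14: eulubzudlinenkal
3. f -> v, p -> b, s -> z, t -> d / V _ V: no change
surface: eulubzudlinenkal

cell VEL=un, TOR=so, NUM=du, SUR=ib:
underlying: op-ulubzud-r-ov-sa
1. f -> v, k -> g, s -> z, t -> d / V _ V: no change
2. 0 -> a / C _ C #: no change
3. f -> v, p -> b, s -> z, t -> d / V _ V: fires at position(s) 2: obulubzudrovsa
surface: obulubzudrovsa


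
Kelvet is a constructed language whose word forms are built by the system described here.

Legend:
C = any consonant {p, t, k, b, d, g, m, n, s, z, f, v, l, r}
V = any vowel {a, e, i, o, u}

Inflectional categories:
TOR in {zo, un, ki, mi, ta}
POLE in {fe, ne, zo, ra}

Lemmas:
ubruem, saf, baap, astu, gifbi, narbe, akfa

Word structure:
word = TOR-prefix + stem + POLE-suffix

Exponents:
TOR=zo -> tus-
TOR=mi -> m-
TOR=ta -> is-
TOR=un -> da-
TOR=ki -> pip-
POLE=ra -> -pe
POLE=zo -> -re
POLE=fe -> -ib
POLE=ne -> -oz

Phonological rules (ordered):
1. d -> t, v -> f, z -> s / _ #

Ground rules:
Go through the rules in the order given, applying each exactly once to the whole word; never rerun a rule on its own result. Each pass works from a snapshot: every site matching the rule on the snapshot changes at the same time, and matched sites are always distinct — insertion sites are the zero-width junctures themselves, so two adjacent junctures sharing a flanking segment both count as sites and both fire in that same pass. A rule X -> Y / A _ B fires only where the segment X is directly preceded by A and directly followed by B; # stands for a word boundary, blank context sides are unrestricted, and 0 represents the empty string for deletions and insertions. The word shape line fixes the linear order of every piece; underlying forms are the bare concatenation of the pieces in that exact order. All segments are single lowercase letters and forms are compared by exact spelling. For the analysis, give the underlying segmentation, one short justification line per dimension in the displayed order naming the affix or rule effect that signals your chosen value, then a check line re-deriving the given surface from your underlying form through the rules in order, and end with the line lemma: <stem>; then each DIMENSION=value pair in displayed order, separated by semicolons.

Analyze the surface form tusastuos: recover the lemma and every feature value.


underlying: tus-astu-oz
TOR=zo - signalled by the affix tus-
POLE=ne - signalled by the affix -oz
check: tusastuoz -> tusastuos
lemma: astu; TOR=zo; POLE=ne


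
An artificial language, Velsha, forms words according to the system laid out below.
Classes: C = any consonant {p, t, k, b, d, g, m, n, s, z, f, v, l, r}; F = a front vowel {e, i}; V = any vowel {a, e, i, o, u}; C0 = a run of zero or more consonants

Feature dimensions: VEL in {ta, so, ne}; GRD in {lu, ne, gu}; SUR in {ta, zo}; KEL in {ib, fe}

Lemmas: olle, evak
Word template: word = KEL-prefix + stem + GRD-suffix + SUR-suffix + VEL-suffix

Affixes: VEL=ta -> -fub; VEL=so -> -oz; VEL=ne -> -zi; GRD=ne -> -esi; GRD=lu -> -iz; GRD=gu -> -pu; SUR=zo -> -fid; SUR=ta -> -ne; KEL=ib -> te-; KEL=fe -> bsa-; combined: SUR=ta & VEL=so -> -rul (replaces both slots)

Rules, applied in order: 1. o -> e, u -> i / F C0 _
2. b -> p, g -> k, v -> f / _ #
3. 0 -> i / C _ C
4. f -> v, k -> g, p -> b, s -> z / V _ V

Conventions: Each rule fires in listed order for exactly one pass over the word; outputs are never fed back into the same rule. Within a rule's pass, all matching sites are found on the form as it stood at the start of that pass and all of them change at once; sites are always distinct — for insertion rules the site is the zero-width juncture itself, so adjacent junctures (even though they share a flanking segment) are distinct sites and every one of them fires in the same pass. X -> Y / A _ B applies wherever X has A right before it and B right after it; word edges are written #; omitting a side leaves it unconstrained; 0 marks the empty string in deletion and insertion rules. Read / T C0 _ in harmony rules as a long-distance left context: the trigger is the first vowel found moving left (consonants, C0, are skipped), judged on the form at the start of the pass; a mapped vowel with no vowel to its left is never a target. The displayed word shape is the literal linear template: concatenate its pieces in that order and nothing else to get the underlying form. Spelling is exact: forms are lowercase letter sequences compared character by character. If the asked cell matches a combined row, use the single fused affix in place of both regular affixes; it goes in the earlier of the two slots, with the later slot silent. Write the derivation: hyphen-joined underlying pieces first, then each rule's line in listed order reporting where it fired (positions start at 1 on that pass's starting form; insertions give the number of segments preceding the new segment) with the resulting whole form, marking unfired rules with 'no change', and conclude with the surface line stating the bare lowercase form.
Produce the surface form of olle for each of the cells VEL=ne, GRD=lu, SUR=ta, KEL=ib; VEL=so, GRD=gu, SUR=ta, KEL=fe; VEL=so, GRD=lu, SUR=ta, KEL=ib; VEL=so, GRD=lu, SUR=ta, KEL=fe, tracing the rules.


cell VEL=ne, GRD=lu, SUR=ta, KEL=ib:
underlying: te-olle-iz-ne-zi
1. o -> e, u -> i / F C0 _: fires at position(s) 3: teelleiznezi
2. b -> p, g -> k, v -> f / _ #: no change
3. 0 -> i / C _ C: inserts after position(s) 4, 8: teelileizinezi
4. f -> v, k -> g, p -> b, s -> z / V _ V: no change
surface: teelileizinezi

cell VEL=so, GRD=gu, SUR=ta, KEL=fe:
underlying: bsa-olle-pu-rul
1. o -> e, u -> i / F C0 _: fires at position(s) 9: bsaollepirul
2. b -> p, g -> k, v -> f / _ #: no change
3. 0 -> i / C _ C: inserts after position(s) 1, 5: bisaolilepirul
4. f -> v, k -> g, p -> b, s -> z / V _ V: fires at position(s) 3, 10: bizaolilebirul
surface: bizaolilebirul

cell VEL=so, GRD=lu, SUR=ta, KEL=ib:
underlying: te-olle-iz-rul
1. o -> e, u -> i / F C0 _: fires at position(s) 3, 10: teelleizril
2. b -> p, g -> k, v -> f / _ #: no change
3. 0 -> i / C _ C: inserts after position(s) 4, 8: teelileiziril
4. f -> v, k -> g, p -> b, s -> z / V _ V: no change
surface: teelileiziril

cell VEL=so, GRD=lu, SUR=ta, KEL=fe:
underlying: bsa-olle-iz-rul
1. o -> e, u -> i / F C0 _: fires at position(s) 11: bsaolleizril
2. b -> p, g -> k, v -> f / _ #: no change
3. 0 -> i / C _ C: inserts after position(s) 1, 5, 9: bisaolileiziril
4. f -> v, k -> g, p -> b, s -> z / V _ V: fires at position(s) 3: bizaolileiziril
surface: bizaolileiziril


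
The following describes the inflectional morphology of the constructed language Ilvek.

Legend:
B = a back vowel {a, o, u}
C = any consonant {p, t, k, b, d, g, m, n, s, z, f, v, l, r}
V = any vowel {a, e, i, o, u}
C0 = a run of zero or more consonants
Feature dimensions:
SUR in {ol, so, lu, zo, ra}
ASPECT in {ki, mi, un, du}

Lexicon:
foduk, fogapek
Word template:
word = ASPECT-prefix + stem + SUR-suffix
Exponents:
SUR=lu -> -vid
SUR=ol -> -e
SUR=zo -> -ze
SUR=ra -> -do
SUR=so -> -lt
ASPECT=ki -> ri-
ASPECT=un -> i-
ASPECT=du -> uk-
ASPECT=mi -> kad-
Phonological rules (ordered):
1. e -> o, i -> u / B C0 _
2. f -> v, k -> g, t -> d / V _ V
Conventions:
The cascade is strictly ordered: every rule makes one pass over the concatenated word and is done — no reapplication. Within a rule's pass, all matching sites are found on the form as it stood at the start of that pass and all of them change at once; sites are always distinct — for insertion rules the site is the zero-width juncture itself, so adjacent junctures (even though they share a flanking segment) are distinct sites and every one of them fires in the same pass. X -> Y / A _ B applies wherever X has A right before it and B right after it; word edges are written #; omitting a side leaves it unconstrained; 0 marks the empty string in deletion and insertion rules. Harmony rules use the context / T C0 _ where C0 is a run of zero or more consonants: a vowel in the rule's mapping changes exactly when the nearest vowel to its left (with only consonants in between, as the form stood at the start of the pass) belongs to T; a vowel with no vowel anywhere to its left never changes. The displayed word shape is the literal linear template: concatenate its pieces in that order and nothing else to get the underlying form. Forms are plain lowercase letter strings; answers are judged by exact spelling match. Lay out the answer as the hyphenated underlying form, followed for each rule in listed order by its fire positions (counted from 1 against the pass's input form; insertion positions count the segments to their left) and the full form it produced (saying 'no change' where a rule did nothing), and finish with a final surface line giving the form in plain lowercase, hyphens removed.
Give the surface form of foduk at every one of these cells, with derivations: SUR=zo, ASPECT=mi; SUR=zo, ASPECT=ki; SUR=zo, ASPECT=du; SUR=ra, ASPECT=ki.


cell SUR=zo, ASPECT=mi:
underlying: kad-foduk-ze
1. e -> o, i -> u / B C0 _: fires at position(s) 10: kadfodukzo
2. f -> v, k -> g, t -> d / V _ V: no change
surface: kadfodukzo

cell SUR=zo, ASPECT=ki:
underlying: ri-foduk-ze
1. e -> o, i -> u / B C0 _: fires at position(s) 9: rifodukzo
2. f -> v, k -> g, t -> d / V _ V: fires at position(s) 3: rivodukzo
surface: rivodukzo

cell SUR=zo, ASPECT=du:
underlying: uk-foduk-ze
1. e -> o, i -> u / B C0 _: fires at position(s) 9: ukfodukzo
2. f -> v, k -> g, t -> d / V _ V: no change
surface: ukfodukzo

cell SUR=ra, ASPECT=ki:
underlying: ri-foduk-do
1. e -> o, i -> u / B C0 _: no change
2. f -> v, k -> g, t -> d / V _ V: fires at position(s) 3: rivodukdo
surface: rivodukdo


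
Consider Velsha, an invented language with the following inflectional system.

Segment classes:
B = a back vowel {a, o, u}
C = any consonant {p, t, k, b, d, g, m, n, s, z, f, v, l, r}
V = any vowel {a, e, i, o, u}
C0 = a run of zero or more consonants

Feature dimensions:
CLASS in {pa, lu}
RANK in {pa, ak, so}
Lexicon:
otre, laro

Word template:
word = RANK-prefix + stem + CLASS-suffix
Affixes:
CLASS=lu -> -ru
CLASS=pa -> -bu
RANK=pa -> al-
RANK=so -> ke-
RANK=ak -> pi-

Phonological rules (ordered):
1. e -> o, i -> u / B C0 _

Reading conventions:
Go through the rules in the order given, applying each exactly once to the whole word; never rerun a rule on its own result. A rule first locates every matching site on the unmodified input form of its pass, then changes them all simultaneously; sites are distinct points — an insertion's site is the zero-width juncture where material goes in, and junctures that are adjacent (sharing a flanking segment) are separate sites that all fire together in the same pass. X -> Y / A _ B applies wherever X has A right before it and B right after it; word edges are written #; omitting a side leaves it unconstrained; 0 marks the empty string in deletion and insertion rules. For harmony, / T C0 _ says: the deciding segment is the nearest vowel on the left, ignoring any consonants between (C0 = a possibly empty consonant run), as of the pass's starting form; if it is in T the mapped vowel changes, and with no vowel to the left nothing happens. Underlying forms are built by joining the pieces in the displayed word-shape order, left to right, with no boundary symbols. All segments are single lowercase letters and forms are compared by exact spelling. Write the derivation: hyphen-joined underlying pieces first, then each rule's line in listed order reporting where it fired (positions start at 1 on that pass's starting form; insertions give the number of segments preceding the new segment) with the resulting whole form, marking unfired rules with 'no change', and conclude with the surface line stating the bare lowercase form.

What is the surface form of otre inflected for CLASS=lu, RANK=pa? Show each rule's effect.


underlying: al-otre-ru
1. e -> o, i -> u / B C0 _: fires at position(s) 6: alotroru
surface: alotroru


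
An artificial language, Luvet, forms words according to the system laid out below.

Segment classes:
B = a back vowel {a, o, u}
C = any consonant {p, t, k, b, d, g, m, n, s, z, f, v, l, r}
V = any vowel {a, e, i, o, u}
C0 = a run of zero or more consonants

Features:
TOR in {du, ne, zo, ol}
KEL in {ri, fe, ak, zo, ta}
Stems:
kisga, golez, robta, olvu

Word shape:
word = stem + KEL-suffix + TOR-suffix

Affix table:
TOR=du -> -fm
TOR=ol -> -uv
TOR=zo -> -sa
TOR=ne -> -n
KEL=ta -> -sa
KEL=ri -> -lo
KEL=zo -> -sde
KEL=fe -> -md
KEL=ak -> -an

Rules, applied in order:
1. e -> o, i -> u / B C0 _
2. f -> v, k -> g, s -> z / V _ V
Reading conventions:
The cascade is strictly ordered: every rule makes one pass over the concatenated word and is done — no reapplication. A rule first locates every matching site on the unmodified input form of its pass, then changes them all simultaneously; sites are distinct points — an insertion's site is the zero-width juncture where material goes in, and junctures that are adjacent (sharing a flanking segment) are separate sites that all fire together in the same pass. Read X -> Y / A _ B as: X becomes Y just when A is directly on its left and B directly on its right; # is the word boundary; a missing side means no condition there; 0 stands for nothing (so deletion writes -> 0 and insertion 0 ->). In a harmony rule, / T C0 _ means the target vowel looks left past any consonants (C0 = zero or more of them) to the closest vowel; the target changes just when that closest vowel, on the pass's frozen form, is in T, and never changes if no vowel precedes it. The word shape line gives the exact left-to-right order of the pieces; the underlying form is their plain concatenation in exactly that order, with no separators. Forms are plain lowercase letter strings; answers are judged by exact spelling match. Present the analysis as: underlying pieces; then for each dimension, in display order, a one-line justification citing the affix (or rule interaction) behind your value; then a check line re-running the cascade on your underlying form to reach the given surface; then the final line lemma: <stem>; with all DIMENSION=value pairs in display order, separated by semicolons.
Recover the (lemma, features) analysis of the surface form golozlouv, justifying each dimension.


underlying: golez-lo-uv
TOR=ol - signalled by the affix -uv
KEL=ri - signalled by the affix -lo
check: golezlouv -> golozlouv -> golozlouv
lemma: golez; TOR=ol; KEL=ri


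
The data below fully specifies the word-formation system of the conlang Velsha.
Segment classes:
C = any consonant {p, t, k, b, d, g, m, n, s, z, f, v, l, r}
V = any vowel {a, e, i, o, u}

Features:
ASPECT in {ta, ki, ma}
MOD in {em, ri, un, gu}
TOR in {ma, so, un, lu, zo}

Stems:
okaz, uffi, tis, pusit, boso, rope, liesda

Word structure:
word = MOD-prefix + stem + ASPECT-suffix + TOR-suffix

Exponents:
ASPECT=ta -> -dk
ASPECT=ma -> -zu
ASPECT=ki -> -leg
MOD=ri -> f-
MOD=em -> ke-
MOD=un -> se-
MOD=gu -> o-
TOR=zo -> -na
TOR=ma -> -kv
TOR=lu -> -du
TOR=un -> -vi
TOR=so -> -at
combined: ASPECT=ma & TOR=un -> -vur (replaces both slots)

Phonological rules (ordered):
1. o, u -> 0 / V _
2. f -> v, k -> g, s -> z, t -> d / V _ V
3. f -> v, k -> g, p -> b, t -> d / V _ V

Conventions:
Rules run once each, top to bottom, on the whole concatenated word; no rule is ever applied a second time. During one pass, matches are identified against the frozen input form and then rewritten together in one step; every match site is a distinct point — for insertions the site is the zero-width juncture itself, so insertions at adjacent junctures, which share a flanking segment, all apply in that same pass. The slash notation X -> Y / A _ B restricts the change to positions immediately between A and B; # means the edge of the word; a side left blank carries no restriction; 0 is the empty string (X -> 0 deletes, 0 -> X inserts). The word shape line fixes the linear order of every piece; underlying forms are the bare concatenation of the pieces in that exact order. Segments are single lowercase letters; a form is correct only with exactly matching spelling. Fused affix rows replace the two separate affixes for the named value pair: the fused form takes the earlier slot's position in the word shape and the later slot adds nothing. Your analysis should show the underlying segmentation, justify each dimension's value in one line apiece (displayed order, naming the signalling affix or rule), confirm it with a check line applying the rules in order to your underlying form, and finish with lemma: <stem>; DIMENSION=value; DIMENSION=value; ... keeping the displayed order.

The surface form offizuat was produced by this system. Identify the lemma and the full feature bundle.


underlying: o-uffi-zu-at
ASPECT=ma - signalled by the affix -zu
MOD=gu - signalled by the affix o-
TOR=so - signalled by the affix -at
check: ouffizuat -> offizuat -> offizuat -> offizuat
lemma: uffi; ASPECT=ma; MOD=gu; TOR=so


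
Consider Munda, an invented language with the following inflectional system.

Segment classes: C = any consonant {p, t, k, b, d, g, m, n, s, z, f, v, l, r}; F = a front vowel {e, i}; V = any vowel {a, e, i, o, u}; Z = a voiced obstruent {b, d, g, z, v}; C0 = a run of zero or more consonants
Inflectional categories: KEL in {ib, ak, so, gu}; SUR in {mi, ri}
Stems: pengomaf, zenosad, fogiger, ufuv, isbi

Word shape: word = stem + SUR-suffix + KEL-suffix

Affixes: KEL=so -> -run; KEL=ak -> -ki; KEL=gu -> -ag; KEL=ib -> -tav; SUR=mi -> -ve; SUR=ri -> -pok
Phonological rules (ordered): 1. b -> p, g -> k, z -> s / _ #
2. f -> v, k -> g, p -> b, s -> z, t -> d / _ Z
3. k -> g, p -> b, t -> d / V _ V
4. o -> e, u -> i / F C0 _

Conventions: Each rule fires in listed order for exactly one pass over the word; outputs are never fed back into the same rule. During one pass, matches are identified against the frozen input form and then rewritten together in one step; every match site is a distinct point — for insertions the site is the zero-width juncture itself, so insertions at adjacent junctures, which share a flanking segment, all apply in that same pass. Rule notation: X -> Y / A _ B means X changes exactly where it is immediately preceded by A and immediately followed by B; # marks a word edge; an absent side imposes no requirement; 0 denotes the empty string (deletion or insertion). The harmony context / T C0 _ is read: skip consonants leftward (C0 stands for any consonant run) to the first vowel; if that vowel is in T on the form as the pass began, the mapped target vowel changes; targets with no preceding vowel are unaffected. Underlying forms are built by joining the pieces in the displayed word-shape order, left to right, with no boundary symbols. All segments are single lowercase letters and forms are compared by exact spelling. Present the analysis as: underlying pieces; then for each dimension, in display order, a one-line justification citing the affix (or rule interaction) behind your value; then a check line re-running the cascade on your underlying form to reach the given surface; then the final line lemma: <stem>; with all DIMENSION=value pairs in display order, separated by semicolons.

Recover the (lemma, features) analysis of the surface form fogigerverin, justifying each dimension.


underlying: fogiger-ve-run
KEL=so - signalled by the affix -run
SUR=mi - signalled by the affix -ve
check: fogigerverun -> fogigerverun -> fogigerverun -> fogigerverun -> fogigerverin
lemma: fogiger; KEL=so; SUR=mi


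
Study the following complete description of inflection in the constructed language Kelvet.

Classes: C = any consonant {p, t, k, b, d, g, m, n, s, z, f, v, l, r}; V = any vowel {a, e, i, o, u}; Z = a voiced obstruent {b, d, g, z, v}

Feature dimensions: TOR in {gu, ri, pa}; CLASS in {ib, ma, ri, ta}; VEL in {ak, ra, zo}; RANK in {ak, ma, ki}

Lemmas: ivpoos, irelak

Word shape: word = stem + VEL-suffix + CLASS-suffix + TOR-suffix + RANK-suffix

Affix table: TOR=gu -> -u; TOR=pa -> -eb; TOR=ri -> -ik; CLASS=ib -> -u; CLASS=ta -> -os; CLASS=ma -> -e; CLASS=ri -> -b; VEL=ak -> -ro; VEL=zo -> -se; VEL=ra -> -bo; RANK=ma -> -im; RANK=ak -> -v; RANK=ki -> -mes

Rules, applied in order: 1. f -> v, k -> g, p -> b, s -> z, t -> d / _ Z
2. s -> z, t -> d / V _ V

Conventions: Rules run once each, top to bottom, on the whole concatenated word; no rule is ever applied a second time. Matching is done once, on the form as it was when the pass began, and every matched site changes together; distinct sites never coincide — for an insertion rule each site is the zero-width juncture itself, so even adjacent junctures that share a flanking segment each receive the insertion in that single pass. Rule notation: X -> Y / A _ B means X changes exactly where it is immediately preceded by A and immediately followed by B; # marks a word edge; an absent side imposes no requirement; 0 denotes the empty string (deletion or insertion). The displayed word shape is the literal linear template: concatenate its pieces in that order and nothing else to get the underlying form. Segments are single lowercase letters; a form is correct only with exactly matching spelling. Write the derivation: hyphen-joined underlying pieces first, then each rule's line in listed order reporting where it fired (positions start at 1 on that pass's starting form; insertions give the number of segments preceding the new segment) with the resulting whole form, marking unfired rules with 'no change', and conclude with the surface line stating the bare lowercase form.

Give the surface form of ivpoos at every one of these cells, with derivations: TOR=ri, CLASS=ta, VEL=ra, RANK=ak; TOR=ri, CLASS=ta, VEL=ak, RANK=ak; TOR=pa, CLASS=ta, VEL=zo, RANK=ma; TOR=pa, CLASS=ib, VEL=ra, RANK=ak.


cell TOR=ri, CLASS=ta, VEL=ra, RANK=ak:
underlying: ivpoos-bo-os-ik-v
1. f -> v, k -> g, p -> b, s -> z, t -> d / _ Z: fires at position(s) 6, 12: ivpoozboosigv
2. s -> z, t -> d / V _ V: fires at position(s) 10: ivpoozboozigv
surface: ivpoozboozigv

cell TOR=ri, CLASS=ta, VEL=ak, RANK=ak:
underlying: ivpoos-ro-os-ik-v
1. f -> v, k -> g, p -> b, s -> z, t -> d / _ Z: fires at position(s) 12: ivpoosroosigv
2. s -> z, t -> d / V _ V: fires at position(s) 10: ivpoosroozigv
surface: ivpoosroozigv

cell TOR=pa, CLASS=ta, VEL=zo, RANK=ma:
underlying: ivpoos-se-os-eb-im
1. f -> v, k -> g, p -> b, s -> z, t -> d / _ Z: no change
2. s -> z, t -> d / V _ V: fires at position(s) 10: ivpoosseozebim
surface: ivpoosseozebim

cell TOR=pa, CLASS=ib, VEL=ra, RANK=ak:
underlying: ivpoos-bo-u-eb-v
1. f -> v, k -> g, p -> b, s -> z, t -> d / _ Z: fires at position(s) 6: ivpoozbouebv
2. s -> z, t -> d / V _ V: no change
surface: ivpoozbouebv


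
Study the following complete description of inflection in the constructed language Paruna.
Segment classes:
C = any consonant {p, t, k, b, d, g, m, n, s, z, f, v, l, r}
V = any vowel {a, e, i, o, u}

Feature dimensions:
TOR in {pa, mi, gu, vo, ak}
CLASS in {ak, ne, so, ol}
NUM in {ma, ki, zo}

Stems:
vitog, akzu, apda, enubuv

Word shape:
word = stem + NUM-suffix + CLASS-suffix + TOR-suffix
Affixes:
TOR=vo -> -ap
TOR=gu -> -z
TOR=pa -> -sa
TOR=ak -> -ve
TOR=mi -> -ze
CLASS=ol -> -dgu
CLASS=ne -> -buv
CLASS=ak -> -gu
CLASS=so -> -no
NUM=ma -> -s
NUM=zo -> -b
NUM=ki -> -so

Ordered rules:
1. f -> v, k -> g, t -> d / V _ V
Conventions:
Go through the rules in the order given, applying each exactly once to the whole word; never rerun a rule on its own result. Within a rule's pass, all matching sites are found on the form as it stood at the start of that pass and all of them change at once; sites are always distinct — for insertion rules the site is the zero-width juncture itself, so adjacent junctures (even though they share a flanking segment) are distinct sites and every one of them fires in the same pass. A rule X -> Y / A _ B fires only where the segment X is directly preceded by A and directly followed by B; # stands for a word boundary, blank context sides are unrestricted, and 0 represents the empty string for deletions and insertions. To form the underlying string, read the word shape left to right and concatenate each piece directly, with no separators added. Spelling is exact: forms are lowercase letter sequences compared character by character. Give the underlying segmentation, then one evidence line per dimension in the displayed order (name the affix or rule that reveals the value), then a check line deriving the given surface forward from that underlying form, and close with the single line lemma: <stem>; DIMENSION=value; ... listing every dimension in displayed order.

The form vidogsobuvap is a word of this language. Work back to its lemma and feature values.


underlying: vitog-so-buv-ap
TOR=vo - signalled by the affix -ap
CLASS=ne - signalled by the affix -buv
NUM=ki - signalled by the affix -so
check: vitogsobuvap -> vidogsobuvap
lemma: vitog; TOR=vo; CLASS=ne; NUM=ki


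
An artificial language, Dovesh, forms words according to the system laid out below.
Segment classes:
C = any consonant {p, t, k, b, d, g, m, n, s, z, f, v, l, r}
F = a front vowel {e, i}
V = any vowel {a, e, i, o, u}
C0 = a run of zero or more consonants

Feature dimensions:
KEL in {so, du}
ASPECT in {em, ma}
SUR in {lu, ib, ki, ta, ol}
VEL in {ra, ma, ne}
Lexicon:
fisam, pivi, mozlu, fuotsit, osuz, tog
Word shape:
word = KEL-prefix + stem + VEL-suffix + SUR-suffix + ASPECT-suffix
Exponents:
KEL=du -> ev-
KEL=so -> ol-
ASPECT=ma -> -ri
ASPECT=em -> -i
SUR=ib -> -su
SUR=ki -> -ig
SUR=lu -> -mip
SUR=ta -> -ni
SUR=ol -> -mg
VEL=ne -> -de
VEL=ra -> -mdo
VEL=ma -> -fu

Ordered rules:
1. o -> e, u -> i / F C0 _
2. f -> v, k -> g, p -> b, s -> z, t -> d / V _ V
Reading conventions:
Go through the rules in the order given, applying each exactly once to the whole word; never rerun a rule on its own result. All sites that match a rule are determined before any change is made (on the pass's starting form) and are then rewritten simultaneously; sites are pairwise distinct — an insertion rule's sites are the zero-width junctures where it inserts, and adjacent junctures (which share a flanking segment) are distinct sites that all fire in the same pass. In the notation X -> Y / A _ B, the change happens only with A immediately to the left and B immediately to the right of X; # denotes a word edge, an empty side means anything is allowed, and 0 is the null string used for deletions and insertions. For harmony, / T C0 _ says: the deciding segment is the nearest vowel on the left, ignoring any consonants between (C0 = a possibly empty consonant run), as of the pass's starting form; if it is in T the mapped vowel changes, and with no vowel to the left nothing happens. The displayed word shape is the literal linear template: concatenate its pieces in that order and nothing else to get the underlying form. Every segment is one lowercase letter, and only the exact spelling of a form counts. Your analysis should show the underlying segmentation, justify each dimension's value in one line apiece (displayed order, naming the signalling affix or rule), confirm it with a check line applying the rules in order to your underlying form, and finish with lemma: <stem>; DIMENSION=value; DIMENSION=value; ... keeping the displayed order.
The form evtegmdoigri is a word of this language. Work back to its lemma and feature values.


underlying: ev-tog-mdo-ig-ri
KEL=du - signalled by the affix ev-
ASPECT=ma - signalled by the affix -ri
SUR=ki - signalled by the affix -ig
VEL=ra - signalled by the affix -mdo
check: evtogmdoigri -> evtegmdoigri -> evtegmdoigri
lemma: tog; KEL=du; ASPECT=ma; SUR=ki; VEL=ra


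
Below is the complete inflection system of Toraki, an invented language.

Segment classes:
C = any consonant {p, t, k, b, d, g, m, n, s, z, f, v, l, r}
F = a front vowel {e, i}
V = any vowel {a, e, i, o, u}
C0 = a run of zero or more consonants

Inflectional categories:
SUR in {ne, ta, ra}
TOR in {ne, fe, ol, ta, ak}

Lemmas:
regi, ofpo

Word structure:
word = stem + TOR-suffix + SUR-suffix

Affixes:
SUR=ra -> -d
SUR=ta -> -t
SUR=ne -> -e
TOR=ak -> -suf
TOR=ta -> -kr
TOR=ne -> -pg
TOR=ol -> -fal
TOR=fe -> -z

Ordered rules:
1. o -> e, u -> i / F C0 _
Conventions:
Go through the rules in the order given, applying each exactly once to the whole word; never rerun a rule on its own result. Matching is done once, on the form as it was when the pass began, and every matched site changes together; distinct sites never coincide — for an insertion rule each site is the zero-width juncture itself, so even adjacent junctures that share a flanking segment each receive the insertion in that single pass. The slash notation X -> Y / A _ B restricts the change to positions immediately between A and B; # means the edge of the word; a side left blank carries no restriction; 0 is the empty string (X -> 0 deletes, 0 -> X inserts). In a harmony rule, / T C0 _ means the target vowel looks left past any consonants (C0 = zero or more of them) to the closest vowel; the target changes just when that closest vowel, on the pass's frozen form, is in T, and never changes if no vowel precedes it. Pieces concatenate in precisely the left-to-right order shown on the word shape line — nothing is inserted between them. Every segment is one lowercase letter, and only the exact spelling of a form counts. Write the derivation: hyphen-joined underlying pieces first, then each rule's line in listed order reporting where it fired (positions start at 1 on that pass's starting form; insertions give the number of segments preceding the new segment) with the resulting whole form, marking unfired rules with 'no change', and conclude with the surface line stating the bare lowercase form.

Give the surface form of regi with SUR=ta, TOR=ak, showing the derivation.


underlying: regi-suf-t
1. o -> e, u -> i / F C0 _: fires at position(s) 6: regisift
surface: regisift


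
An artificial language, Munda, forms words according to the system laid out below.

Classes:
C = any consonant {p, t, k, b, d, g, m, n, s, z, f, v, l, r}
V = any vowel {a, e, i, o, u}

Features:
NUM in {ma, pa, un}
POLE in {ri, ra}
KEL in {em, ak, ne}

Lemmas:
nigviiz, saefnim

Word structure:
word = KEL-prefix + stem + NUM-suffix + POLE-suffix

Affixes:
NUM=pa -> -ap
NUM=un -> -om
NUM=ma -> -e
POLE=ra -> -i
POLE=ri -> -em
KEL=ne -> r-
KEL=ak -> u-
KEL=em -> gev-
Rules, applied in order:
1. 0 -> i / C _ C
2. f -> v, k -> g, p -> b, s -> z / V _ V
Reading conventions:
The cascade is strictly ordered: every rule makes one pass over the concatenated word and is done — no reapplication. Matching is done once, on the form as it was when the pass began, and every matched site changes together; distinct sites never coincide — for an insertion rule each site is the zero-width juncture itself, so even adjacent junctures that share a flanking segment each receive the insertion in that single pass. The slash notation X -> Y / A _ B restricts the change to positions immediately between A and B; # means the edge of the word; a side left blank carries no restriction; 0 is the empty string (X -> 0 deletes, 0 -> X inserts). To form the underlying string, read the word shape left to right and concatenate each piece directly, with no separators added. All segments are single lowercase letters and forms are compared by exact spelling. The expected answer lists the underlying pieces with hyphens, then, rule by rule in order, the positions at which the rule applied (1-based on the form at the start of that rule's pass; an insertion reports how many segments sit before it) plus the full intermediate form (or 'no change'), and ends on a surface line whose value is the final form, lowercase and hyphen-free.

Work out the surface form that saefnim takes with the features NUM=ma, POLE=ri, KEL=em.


underlying: gev-saefnim-e-em
1. 0 -> i / C _ C: inserts after position(s) 3, 7: gevisaefinimeem
2. f -> v, k -> g, p -> b, s -> z / V _ V: fires at position(s) 5, 8: gevizaevinimeem
surface: gevizaevinimeem
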